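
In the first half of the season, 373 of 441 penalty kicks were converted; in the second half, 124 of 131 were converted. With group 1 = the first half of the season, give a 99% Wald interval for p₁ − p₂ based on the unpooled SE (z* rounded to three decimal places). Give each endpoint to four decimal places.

p̂₁ = 373/441 = 0.84580, p̂₂ = 124/131 = 0.94656; p̂₁ − p̂₂ = -0.10076.
SE = √(0.000295734 + 0.000386105) = √0.000681839 = 0.026112.
The 99% critical value is z* = 2.576. Margin of error = 0.06726.
So the interval runs from -0.1680 to -0.0335.

(-0.1680, -0.0335)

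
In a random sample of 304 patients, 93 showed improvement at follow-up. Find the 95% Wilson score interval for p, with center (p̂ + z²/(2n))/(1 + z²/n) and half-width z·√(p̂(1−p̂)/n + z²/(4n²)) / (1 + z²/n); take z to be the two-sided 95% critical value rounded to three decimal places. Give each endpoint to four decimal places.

(0.2568, 0.3599)

p̂ = 93/304 = 0.30592; z = 1.960, so z² = 3.841600.
1 + z²/n = 1.012637.
Center = (0.30592 + 0.006318)/1.012637 = 0.30834.
Radicand: p̂(1−p̂)/n + z²/(4n²) = 0.000698465 + 0.000010392 = 0.000708857.
Half-width = 1.960·√0.000708857/1.012637 = 0.05153.
Interval: 0.30834 ± 0.05153 → (0.2568, 0.3599).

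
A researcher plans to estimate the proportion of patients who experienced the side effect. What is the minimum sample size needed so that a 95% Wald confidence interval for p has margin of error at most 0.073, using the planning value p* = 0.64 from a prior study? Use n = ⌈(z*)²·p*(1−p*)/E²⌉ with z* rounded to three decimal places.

n = 167

z* = 1.960 at the 95% level.
p*(1−p*) = 0.2304.
Required n before rounding: 3.841600 × 0.2304 / 0.073² = 166.092.
Rounding up, n = 167.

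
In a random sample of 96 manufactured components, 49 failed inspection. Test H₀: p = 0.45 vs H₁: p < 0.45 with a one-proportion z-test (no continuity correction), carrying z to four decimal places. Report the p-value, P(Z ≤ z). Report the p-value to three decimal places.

Sample proportion p̂ = 49/96 = 0.51042.
Null standard error: √(0.45·0.55/96) = √0.002578125 = 0.050775.
Test statistic (full precision, shown to 4 dp): z = (49/96 − 0.45)/SE₀ ≈ 1.1899.
p-value = P(Z ≤ z) with z = 1.1899 → 0.883.

p-value = 0.883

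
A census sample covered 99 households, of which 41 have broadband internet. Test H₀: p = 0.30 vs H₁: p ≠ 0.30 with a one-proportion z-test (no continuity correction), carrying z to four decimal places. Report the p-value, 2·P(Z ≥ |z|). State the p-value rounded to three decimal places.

p-value = 0.013

With x = 41 successes in n = 99, p̂ = 0.41414.
Null standard error: √(0.30·0.70/99) = √0.002121212 = 0.046057.
z = (p̂ − p₀)/SE = (41/99 − 0.30)/0.046057 ≈ 2.4783.
p-value = 2·P(Z ≥ |z|) with z = 2.4783 → 0.013.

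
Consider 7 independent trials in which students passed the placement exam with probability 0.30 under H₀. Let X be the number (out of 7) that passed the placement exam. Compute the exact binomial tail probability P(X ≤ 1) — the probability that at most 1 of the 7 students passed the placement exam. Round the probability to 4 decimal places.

X ~ Binomial(n=7, p=0.30).
P(X ≤ 1) = C(7,0)·0.30^0·0.70^7 + C(7,1)·0.30^1·0.70^6.
= 0.082354 + 0.247063 = 0.3294.

P = 0.3294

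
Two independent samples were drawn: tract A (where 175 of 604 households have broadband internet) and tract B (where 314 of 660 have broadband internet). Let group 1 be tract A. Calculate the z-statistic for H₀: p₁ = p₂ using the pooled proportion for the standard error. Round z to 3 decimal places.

Sample proportions: p̂₁ = 175/604 = 0.28974 and p̂₂ = 314/660 = 0.47576.
Pooling: p̂ = 489/1264 = 0.38687.
Pooled SE = √[0.2372009·0.00317078] ≈ 0.027425.
z = -0.18602/0.027425 = -6.783.

z = -6.783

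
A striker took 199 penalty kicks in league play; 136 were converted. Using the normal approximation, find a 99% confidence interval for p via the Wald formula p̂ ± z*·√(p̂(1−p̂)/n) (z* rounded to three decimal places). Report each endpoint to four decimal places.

p̂ = 136/199 = 0.68342.
SE = √(p̂(1−p̂)/n) = √(0.216358/199) = 0.032973.
For 99% confidence, z* = 2.576.
Margin of error: 2.576 × 0.032973 = 0.08494.
Interval: 0.68342 ± 0.08494 → (0.5985, 0.7684).

(0.5985, 0.7684)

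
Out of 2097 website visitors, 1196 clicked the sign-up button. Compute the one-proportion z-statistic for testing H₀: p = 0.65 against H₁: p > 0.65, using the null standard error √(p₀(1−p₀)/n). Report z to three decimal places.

z = -7.648

With x = 1196 successes in n = 2097, p̂ = 0.57034.
Under H₀, SE = √(p₀(1−p₀)/n) = √(0.65·0.35/2097) = √0.000108488 = 0.010416.
Test statistic: z = -0.07966/0.010416 = -7.648.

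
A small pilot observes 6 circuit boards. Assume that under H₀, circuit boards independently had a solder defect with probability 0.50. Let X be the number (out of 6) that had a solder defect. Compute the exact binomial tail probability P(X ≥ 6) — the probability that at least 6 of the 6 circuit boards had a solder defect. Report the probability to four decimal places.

P = 0.0156

X ~ Binomial(n=6, p=0.50).
P(X ≥ 6) = C(6,6)·0.50^6·0.50^0.
= 0.015625 = 0.0156.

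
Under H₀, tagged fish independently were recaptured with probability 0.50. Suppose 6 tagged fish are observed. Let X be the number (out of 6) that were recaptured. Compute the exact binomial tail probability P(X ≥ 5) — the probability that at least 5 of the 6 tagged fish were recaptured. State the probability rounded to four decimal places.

X is binomial with n = 6 and p = 0.50.
P(X ≥ 5) = C(6,5)·0.50^5·0.50^1 + C(6,6)·0.50^6·0.50^0.
= 0.093750 + 0.015625 = 0.1094.

P = 0.1094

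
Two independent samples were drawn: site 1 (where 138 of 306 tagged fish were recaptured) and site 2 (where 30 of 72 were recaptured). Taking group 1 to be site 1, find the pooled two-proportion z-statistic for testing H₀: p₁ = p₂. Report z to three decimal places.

p̂₁ = 138/306 = 0.45098, p̂₂ = 30/72 = 0.41667.
Pooled p̂ = (138+30)/(306+72) = 168/378 = 0.44444.
SE = √[p̂(1−p̂)(1/n₁+1/n₂)] = √[0.44444·0.55556·(1/306+1/72)] ≈ 0.065087.
z = 0.03431/0.065087 = 0.527.

z = 0.527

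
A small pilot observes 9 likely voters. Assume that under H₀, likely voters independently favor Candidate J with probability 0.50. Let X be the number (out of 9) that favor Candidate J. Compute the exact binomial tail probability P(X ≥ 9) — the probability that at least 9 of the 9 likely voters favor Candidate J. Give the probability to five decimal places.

P = 0.00195

X is binomial with n = 9 and p = 0.50.
P(X ≥ 9) = C(9,9)·0.50^9·0.50^0.
= 0.001953 = 0.00195.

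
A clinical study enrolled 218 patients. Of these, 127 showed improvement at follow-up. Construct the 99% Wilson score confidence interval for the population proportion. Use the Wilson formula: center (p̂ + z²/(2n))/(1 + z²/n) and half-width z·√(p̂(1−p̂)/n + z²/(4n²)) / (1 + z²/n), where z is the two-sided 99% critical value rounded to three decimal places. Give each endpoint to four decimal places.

p̂ = 127/218 = 0.58257; z = 2.576, so z² = 6.635776.
Denominator 1 + z²/n = 1 + 6.635776/218 = 1.030439.
Adjusted center: (0.58257 + z²/(2n))/1.030439 = 0.58013.
Radicand: p̂(1−p̂)/n + z²/(4n²) = 0.001115516 + 0.000034907 = 0.001150423.
Half-width = z·√(radicand)/denom = 2.576·0.033918/1.030439 = 0.08479.
So the interval runs from 0.4953 to 0.6649.

(0.4953, 0.6649)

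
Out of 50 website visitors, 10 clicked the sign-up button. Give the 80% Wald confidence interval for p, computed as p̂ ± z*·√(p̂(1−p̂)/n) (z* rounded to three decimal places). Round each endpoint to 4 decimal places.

(0.1275, 0.2725)

The sample proportion is 10/50 = 0.20000.
SE(p̂) = √(0.20000·0.80000/50) = 0.056569.
The 80% critical value is z* = 1.282.
Margin of error: 1.282 × 0.056569 = 0.07252.
CI: 0.20000 ± 0.07252 = (0.1275, 0.2725).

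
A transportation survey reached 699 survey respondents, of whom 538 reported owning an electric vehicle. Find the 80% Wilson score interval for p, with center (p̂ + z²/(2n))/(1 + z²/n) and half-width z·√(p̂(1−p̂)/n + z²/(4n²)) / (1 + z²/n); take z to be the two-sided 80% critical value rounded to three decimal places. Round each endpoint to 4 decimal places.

(0.7486, 0.7894)

p̂ = 538/699 = 0.76967; z = 1.282, so z² = 1.643524.
Denominator 1 + z²/n = 1 + 1.643524/699 = 1.002351.
Center = (0.76967 + 0.001176)/1.002351 = 0.76904.
Radicand: p̂(1−p̂)/n + z²/(4n²) = 0.000253616 + 0.000000841 = 0.000254457.
Half-width = 1.282·√0.000254457/1.002351 = 0.02040.
Interval: 0.76904 ± 0.02040 → (0.7486, 0.7894).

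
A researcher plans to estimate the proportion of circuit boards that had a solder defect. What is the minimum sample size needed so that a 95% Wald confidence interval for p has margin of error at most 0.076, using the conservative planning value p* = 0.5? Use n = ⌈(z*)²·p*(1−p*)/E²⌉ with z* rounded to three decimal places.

For 95% confidence, z* = 1.960.
p*(1−p*) = 0.50·0.50 = 0.2500.
(z*)²·p*(1−p*)/E² = 3.841600·0.2500/0.005776 = 166.274.
Rounding up, n = 167.

n = 167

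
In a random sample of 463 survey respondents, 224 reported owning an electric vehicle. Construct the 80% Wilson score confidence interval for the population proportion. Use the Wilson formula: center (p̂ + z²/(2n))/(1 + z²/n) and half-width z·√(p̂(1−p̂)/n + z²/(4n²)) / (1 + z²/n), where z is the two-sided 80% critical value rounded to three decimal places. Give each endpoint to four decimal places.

(0.4541, 0.5136)

Here p̂ = 224/463 = 0.48380 and z = 1.282 (z² = 1.643524).
Denominator 1 + z²/n = 1 + 1.643524/463 = 1.003550.
Adjusted center: (0.48380 + z²/(2n))/1.003550 = 0.48386.
Radicand: p̂(1−p̂)/n + z²/(4n²) = 0.000539390 + 0.000001917 = 0.000541307.
Half-width = 1.282·√0.000541307/1.003550 = 0.02972.
Interval: 0.48386 ± 0.02972 → (0.4541, 0.5136).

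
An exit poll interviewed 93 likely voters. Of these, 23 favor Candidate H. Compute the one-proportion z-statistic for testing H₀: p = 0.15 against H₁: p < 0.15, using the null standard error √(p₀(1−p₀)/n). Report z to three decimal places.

The sample proportion is 23/93 = 0.24731.
SE₀ = √(0.15·0.85/93) = 0.037027.
z = (0.24731 − 0.15)/0.037027 = 0.09731/0.037027 = 2.628.

z = 2.628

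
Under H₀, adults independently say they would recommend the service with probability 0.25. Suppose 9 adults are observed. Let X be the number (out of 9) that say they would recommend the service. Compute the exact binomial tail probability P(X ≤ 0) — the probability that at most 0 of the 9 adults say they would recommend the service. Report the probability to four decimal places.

X is binomial with n = 9 and p = 0.25.
P(X ≤ 0) = C(9,0)·0.25^0·0.75^9.
= 0.075085 = 0.0751.

P = 0.0751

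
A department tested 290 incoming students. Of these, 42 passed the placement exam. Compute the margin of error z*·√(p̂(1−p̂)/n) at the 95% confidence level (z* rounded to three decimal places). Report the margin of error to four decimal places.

ME = 0.0405

Sample proportion p̂ = 42/290 = 0.14483.
SE = √(p̂(1−p̂)/n) = √(0.123853/290) = 0.020666.
For 95% confidence, z* = 1.960.
So ME = 0.0405.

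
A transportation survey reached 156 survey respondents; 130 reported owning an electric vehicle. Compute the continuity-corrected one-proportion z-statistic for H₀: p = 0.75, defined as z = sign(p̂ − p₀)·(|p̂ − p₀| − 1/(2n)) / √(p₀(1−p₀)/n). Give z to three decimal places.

With x = 130 successes in n = 156, p̂ = 0.83333. p̂ − p₀ = 0.083333.
1/(2n) = 0.003205.
Corrected numerator: |0.083333| − 0.003205 = 0.080128.
Under H₀, SE = √(p₀(1−p₀)/n) = √(0.75·0.25/156) = √0.001201923 = 0.034669.
z = +0.080128/0.034669 = 2.311.

z = 2.311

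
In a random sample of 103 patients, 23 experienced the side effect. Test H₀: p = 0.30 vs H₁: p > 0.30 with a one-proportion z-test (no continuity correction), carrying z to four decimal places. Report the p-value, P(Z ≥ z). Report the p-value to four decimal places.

p-value = 0.9553

p̂ = 23/103 = 0.22330.
Under H₀, SE = √(p₀(1−p₀)/n) = √(0.30·0.70/103) = √0.002038835 = 0.045153.
Test statistic (full precision, shown to 4 dp): z = (23/103 − 0.30)/SE₀ ≈ -1.6986.
From the standard normal, P(Z ≥ z) = 0.9553.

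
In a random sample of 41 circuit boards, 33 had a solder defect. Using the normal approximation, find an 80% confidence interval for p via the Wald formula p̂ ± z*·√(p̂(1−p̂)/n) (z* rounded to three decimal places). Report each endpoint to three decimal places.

(0.726, 0.884)

The sample proportion is 33/41 = 0.80488.
Standard error of p̂: √(0.157049/41) = √0.003830473 = 0.061891.
z* = 1.282 at the 80% level.
Margin of error: 1.282 × 0.061891 = 0.07934.
CI: 0.80488 ± 0.07934 = (0.726, 0.884).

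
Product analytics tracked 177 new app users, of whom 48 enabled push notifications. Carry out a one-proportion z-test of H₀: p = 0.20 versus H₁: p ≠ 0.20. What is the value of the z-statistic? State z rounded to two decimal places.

With x = 48 successes in n = 177, p̂ = 0.27119.
SE₀ = √(0.20·0.80/177) = 0.030066.
Test statistic: z = 0.07119/0.030066 = 2.37.

z = 2.37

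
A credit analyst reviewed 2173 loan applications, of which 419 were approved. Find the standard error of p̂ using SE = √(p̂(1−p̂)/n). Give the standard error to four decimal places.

SE = 0.0085

The sample proportion is 419/2173 = 0.19282.
p̂(1−p̂) = 0.155640.
SE = √(0.155640/2173) = 0.0085.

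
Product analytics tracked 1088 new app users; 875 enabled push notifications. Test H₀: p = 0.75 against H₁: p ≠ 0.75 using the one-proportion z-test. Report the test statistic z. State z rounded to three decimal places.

z = 4.131

p̂ = 875/1088 = 0.80423.
Under H₀, SE = √(p₀(1−p₀)/n) = √(0.75·0.25/1088) = √0.000172335 = 0.013128.
z = (0.80423 − 0.75)/0.013128 = 0.05423/0.013128 = 4.131.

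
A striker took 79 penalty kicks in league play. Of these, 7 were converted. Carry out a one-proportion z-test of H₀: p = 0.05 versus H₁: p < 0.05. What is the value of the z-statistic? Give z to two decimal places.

z = 1.57

With x = 7 successes in n = 79, p̂ = 0.08861.
Under H₀, SE = √(p₀(1−p₀)/n) = √(0.05·0.95/79) = √0.000601266 = 0.024521.
z = (p̂ − p₀)/SE = (0.08861 − 0.05)/0.024521 = 1.57.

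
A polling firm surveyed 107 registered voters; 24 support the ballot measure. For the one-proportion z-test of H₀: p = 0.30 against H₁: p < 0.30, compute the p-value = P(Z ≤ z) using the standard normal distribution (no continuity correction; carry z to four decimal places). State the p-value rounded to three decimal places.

The sample proportion is 24/107 = 0.22430.
Null standard error: √(0.30·0.70/107) = √0.001962617 = 0.044301.
Test statistic (full precision, shown to 4 dp): z = (24/107 − 0.30)/SE₀ ≈ -1.7088.
p-value = P(Z ≤ z) with z = -1.7088 → 0.044.

p-value = 0.044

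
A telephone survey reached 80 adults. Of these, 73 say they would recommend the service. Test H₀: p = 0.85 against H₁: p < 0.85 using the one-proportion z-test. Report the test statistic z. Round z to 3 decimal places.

With x = 73 successes in n = 80, p̂ = 0.91250.
Under H₀, SE = √(p₀(1−p₀)/n) = √(0.85·0.15/80) = √0.001593750 = 0.039922.
z = (p̂ − p₀)/SE = (0.91250 − 0.85)/0.039922 = 1.566.

z = 1.566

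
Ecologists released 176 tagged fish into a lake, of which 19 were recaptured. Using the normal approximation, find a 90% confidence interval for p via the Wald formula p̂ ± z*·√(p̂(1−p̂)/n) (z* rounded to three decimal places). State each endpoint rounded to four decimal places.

The sample proportion is 19/176 = 0.10795.
SE = √(p̂(1−p̂)/n) = √(0.096300/176) = 0.023391.
The 90% critical value is z* = 1.645.
Margin = 1.645·0.023391 = 0.03848.
So the interval runs from 0.0695 to 0.1464.

(0.0695, 0.1464)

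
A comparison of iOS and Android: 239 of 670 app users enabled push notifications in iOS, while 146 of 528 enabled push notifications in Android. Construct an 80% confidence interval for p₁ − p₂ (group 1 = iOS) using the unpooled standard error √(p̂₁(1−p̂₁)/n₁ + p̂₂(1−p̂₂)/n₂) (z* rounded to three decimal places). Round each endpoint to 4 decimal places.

p̂₁ = 0.35672, p̂₂ = 0.27652, so the observed difference is 0.08020.
SE = √(0.000342492 + 0.000378891) = √0.000721383 = 0.026859.
For 80% confidence, z* = 1.282. Margin of error = 0.03443.
CI: 0.08020 ± 0.03443 = (0.0458, 0.1146).

(0.0458, 0.1146)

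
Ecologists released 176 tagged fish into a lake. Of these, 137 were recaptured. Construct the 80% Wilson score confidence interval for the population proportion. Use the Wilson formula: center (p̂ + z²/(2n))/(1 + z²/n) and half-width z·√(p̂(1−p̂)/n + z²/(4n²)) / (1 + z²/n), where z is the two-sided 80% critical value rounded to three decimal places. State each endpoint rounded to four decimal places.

(0.7358, 0.8159)

Here p̂ = 137/176 = 0.77841 and z = 1.282 (z² = 1.643524).
1 + z²/n = 1.009338.
Center = (0.77841 + 0.004669)/1.009338 = 0.77583.
Radicand: p̂(1−p̂)/n + z²/(4n²) = 0.000980048 + 0.000013264 = 0.000993312.
Half-width = 1.282·√0.000993312/1.009338 = 0.04003.
So the interval runs from 0.7358 to 0.8159.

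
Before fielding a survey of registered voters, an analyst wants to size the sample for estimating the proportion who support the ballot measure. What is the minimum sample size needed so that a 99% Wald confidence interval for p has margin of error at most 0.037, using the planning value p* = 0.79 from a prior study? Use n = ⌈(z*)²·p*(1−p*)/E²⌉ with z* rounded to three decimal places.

The 99% critical value is z* = 2.576.
p*(1−p*) = 0.79·0.21 = 0.1659.
Required n before rounding: 6.635776 × 0.1659 / 0.037² = 804.146.
Rounding up, n = 805.

n = 805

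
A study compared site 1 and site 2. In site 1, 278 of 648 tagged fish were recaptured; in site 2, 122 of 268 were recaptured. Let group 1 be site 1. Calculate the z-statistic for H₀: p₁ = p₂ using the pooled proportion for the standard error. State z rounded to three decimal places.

z = -0.728

p̂₁ = 278/648 = 0.42901, p̂₂ = 122/268 = 0.45522.
Pooling: p̂ = 400/916 = 0.43668.
SE = √[p̂(1−p̂)(1/n₁+1/n₂)] = √[0.43668·0.56332·(1/648+1/268)] ≈ 0.036021.
z = -0.02621/0.036021 = -0.728.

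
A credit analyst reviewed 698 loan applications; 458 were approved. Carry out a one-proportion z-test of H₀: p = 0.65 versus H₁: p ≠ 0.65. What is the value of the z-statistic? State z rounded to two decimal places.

Sample proportion p̂ = 458/698 = 0.65616.
SE₀ = √(0.65·0.35/698) = 0.018054.
Test statistic: z = 0.00616/0.018054 = 0.34.

z = 0.34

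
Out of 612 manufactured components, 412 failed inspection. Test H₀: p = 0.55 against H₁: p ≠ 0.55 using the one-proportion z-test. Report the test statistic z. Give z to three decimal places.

z = 6.126

Sample proportion p̂ = 412/612 = 0.67320.
Null standard error: √(0.55·0.45/612) = √0.000404412 = 0.020110.
Test statistic: z = 0.12320/0.020110 = 6.126.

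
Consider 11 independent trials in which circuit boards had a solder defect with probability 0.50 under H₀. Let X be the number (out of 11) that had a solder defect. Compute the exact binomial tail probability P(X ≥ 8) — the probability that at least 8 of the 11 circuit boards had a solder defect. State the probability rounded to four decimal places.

P = 0.1133

X ~ Binomial(n=11, p=0.50).
P(X ≥ 8) = C(11,8)·0.50^8·0.50^3 + C(11,9)·0.50^9·0.50^2 + C(11,10)·0.50^10·0.50^1 + C(11,11)·0.50^11·0.50^0.
= 0.080566 + 0.026855 + 0.005371 + 0.000488 = 0.1133.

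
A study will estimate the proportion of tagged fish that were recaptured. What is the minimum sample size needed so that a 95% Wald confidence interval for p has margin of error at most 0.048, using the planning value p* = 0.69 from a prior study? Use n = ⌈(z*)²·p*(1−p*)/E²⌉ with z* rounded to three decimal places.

n = 357

z* = 1.960 at the 95% level.
p*(1−p*) = 0.69·0.31 = 0.2139.
Required n before rounding: 3.841600 × 0.2139 / 0.048² = 356.649.
⌈356.649⌉ = 357.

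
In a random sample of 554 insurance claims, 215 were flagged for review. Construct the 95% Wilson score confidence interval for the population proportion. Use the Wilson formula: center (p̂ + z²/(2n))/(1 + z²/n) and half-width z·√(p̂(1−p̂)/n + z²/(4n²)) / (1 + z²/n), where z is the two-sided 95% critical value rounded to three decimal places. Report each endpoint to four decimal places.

(0.3484, 0.4293)

p̂ = 215/554 = 0.38809; z = 1.960, so z² = 3.841600.
Denominator 1 + z²/n = 1 + 3.841600/554 = 1.006934.
Adjusted center: (0.38809 + z²/(2n))/1.006934 = 0.38886.
Radicand: p̂(1−p̂)/n + z²/(4n²) = 0.000428656 + 0.000003129 = 0.000431785.
Half-width = z·√(radicand)/denom = 1.960·0.020779/1.006934 = 0.04045.
Interval: 0.38886 ± 0.04045 → (0.3484, 0.4293).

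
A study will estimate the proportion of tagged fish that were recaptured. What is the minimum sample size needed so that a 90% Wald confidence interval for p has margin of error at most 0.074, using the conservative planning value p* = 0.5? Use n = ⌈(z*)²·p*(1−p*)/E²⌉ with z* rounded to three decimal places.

n = 124

z* = 1.645 at the 90% level.
p*(1−p*) = 0.2500.
Required n before rounding: 2.706025 × 0.2500 / 0.074² = 123.540.
⌈123.540⌉ = 124.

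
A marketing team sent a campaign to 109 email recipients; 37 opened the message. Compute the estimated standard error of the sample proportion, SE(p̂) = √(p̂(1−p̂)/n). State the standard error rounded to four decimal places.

SE = 0.0454

With x = 37 successes in n = 109, p̂ = 0.33945.
p̂(1−p̂) = 0.33945·0.66055 = 0.224224.
Dividing by n and taking the root: √0.002057101 = 0.0454.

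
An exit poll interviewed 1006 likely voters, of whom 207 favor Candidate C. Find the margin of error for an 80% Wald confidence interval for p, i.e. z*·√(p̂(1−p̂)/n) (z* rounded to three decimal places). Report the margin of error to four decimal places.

p̂ = 207/1006 = 0.20577.
Standard error of p̂: √(0.163426/1006) = √0.000162451 = 0.012746.
The 80% critical value is z* = 1.282.
ME = 1.282·0.012746 = 0.0163.

ME = 0.0163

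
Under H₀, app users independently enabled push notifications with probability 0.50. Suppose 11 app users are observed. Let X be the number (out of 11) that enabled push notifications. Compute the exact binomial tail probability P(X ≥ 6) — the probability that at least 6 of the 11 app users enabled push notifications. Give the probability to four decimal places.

P = 0.5000

X ~ Binomial(n=11, p=0.50).
P(X ≥ 6) = Σ_{j=6}^{11} C(11,j)·0.50^j·0.50^{11−j}.
= 0.225586 + 0.161133 + 0.080566 + 0.026855 + 0.005371 + 0.000488 = 0.5000.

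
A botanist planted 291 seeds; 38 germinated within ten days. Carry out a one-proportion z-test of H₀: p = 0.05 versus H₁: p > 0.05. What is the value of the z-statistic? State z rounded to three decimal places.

The sample proportion is 38/291 = 0.13058.
Under H₀, SE = √(p₀(1−p₀)/n) = √(0.05·0.95/291) = √0.000163230 = 0.012776.
Test statistic: z = 0.08058/0.012776 = 6.307.

z = 6.307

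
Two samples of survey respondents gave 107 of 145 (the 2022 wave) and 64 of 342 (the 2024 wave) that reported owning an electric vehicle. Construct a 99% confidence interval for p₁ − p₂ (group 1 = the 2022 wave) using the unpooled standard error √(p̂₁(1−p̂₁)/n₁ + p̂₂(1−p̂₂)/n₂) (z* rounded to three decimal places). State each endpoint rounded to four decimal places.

p̂₁ = 107/145 = 0.73793, p̂₂ = 64/342 = 0.18713; p̂₁ − p̂₂ = 0.55080.
SE = √(0.001333716 + 0.000444781) = √0.001778497 = 0.042172.
The 99% critical value is z* = 2.576. Margin of error = 0.10864.
CI: 0.55080 ± 0.10864 = (0.4422, 0.6594).

(0.4422, 0.6594)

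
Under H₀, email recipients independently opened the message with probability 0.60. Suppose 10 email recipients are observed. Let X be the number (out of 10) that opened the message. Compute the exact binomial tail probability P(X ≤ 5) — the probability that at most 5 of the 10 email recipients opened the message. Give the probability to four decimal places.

P = 0.3669

X is binomial with n = 10 and p = 0.60.
P(X ≤ 5) = Σ_{j=0}^{5} C(10,j)·0.60^j·0.40^{10−j}.
= 0.000105 + 0.001573 + 0.010617 + 0.042467 + 0.111477 + 0.200658 = 0.3669.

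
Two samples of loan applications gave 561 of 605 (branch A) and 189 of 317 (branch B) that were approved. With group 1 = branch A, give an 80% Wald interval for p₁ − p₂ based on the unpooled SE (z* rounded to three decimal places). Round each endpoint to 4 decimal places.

p̂₁ = 0.92727, p̂₂ = 0.59621, so the observed difference is 0.33106.
SE = √(0.000111468 + 0.000759441) = √0.000870909 = 0.029511.
The 80% critical value is z* = 1.282. Margin = 1.282·0.029511 = 0.03783.
Interval: 0.33106 ± 0.03783 → (0.2932, 0.3689).

(0.2932, 0.3689)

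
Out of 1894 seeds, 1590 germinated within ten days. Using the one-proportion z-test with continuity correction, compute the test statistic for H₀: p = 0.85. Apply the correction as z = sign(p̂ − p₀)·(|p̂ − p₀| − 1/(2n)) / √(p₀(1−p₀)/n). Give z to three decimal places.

Sample proportion p̂ = 1590/1894 = 0.83949. p̂ − p₀ = -0.010507.
1/(2n) = 0.000264.
Corrected numerator: |-0.010507| − 0.000264 = 0.010243.
SE₀ = √(0.85·0.15/1894) = 0.008205.
z = (−)0.010243/0.008205 = -1.248.

z = -1.248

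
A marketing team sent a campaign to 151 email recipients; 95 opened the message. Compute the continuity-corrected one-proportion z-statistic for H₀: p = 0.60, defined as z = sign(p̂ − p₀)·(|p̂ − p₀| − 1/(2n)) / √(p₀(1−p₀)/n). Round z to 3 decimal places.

z = 0.648

Sample proportion p̂ = 95/151 = 0.62914. p̂ − p₀ = 0.029139.
1/(2n) = 0.003311.
Corrected numerator: |0.029139| − 0.003311 = 0.025828.
SE₀ = √(0.60·0.40/151) = 0.039867.
z = (+)0.025828/0.039867 = 0.648.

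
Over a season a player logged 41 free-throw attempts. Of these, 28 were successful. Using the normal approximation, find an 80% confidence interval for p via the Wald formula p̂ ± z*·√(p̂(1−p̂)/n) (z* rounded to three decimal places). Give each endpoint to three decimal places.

With x = 28 successes in n = 41, p̂ = 0.68293.
SE = √(p̂(1−p̂)/n) = √(0.216538/41) = 0.072673.
The 80% critical value is z* = 1.282.
Margin = 1.282·0.072673 = 0.09317.
So the interval runs from 0.590 to 0.776.

(0.590, 0.776)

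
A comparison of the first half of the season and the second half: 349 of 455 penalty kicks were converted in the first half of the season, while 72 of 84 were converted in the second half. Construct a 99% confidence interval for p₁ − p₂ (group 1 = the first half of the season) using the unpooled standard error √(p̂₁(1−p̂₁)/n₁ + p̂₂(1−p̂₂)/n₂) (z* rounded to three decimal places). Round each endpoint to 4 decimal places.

p̂₁ = 0.76703, p̂₂ = 0.85714, so the observed difference is -0.09011.
Unpooled SE = √(p̂₁(1−p̂₁)/n₁ + p̂₂(1−p̂₂)/n₂) = √(0.000392733 + 0.001457726) = 0.043017.
The 99% critical value is z* = 2.576. Margin of error = 0.11081.
So the interval runs from -0.2009 to 0.0207.

(-0.2009, 0.0207)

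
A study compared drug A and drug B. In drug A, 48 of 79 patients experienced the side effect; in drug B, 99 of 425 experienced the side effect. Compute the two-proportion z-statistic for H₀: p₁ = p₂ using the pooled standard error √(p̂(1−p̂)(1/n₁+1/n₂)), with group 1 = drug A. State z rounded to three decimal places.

Sample proportions: p̂₁ = 48/79 = 0.60759 and p̂₂ = 99/425 = 0.23294.
Pooled p̂ = (48+99)/(79+425) = 147/504 = 0.29167.
Pooled SE = √[0.2065972·0.01501117] ≈ 0.055689.
z = (p̂₁ − p̂₂)/SE = (0.60759 − 0.23294)/0.055689 = 0.37465/0.055689 = 6.728.

z = 6.728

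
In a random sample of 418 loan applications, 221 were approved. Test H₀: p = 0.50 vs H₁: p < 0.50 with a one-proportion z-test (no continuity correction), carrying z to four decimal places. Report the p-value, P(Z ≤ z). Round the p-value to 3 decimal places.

Sample proportion p̂ = 221/418 = 0.52871.
Under H₀, SE = √(p₀(1−p₀)/n) = √(0.50·0.50/418) = √0.000598086 = 0.024456.
Test statistic (full precision, shown to 4 dp): z = (221/418 − 0.50)/SE₀ ≈ 1.1739.
From the standard normal, P(Z ≤ z) = 0.880.

p-value = 0.880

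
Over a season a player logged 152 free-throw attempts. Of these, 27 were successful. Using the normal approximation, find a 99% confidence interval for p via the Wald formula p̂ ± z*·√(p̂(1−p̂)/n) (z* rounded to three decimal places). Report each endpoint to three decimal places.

(0.098, 0.257)

The sample proportion is 27/152 = 0.17763.
Standard error of p̂: √(0.146079/152) = √0.000961043 = 0.031001.
z* = 2.576 at the 99% level.
Margin = 2.576·0.031001 = 0.07986.
So the interval runs from 0.098 to 0.257.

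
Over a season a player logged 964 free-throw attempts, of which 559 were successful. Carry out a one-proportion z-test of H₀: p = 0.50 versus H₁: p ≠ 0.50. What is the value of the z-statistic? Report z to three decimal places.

z = 4.960

With x = 559 successes in n = 964, p̂ = 0.57988.
Null standard error: √(0.50·0.50/964) = √0.000259336 = 0.016104.
z = (p̂ − p₀)/SE = (0.57988 − 0.50)/0.016104 = 4.960.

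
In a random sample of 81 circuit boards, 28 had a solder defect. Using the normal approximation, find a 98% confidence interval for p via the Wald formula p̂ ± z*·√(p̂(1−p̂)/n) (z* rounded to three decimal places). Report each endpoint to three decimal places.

The sample proportion is 28/81 = 0.34568.
Standard error of p̂: √(0.226185/81) = √0.002792408 = 0.052843.
For 98% confidence, z* = 2.326.
Margin of error: 2.326 × 0.052843 = 0.12291.
Interval: 0.34568 ± 0.12291 → (0.223, 0.469).

(0.223, 0.469)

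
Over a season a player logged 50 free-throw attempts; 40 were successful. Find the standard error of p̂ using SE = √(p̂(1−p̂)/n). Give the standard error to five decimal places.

p̂ = 40/50 = 0.80000.
p̂(1−p̂) = 0.160000.
SE = √(0.160000/50) = √0.003200000 = 0.05657.

SE = 0.05657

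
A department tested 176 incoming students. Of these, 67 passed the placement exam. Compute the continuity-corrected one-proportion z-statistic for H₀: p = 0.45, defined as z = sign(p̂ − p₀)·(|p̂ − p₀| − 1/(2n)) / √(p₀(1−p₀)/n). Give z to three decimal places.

z = -1.773

With x = 67 successes in n = 176, p̂ = 0.38068. p̂ − p₀ = -0.069318.
1/(2n) = 0.002841.
Corrected numerator: |-0.069318| − 0.002841 = 0.066477.
SE₀ = √(0.45·0.55/176) = 0.037500.
z = (−)0.066477/0.037500 = -1.773.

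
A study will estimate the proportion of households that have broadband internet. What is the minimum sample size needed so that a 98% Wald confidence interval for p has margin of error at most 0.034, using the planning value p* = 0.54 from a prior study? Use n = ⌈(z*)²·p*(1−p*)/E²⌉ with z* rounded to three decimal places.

For 98% confidence, z* = 2.326.
p*(1−p*) = 0.2484.
(z*)²·p*(1−p*)/E² = 5.410276·0.2484/0.001156 = 1162.554.
⌈1162.554⌉ = 1163.

n = 1163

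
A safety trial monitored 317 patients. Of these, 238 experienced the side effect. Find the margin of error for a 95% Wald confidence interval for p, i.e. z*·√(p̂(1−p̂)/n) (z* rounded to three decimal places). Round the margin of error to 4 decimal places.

ME = 0.0476

The sample proportion is 238/317 = 0.75079.
Standard error of p̂: √(0.187105/317) = √0.000590237 = 0.024295.
For 95% confidence, z* = 1.960.
So ME = 0.0476.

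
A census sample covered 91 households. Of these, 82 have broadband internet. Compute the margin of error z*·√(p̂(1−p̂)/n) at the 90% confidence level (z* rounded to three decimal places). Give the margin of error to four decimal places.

ME = 0.0515

Sample proportion p̂ = 82/91 = 0.90110.
SE(p̂) = √(0.90110·0.09890/91) = 0.031294.
For 90% confidence, z* = 1.645.
ME = 1.645·0.031294 = 0.0515.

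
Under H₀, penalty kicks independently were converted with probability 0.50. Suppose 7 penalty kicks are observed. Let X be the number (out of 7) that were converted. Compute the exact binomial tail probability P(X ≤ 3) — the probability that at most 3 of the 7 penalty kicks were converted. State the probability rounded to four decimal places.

X ~ Binomial(n=7, p=0.50).
P(X ≤ 3) = C(7,0)·0.50^0·0.50^7 + C(7,1)·0.50^1·0.50^6 + C(7,2)·0.50^2·0.50^5 + C(7,3)·0.50^3·0.50^4.
= 0.007812 + 0.054688 + 0.164062 + 0.273438 = 0.5000.

P = 0.5000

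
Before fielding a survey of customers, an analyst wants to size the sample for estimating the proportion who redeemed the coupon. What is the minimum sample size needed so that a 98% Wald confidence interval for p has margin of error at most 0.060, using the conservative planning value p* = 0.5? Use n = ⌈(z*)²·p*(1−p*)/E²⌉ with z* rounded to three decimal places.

The 98% critical value is z* = 2.326.
p*(1−p*) = 0.2500.
Required n before rounding: 5.410276 × 0.2500 / 0.060² = 375.714.
Rounding up, n = 376.

n = 376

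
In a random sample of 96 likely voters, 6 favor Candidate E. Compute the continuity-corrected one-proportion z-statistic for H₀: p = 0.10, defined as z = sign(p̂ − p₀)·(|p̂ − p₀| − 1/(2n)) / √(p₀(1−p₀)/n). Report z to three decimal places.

The sample proportion is 6/96 = 0.06250. p̂ − p₀ = -0.037500.
1/(2n) = 0.005208.
Corrected numerator: |-0.037500| − 0.005208 = 0.032292.
Null standard error: √(0.10·0.90/96) = √0.000937500 = 0.030619.
z = (−)0.032292/0.030619 = -1.055.

z = -1.055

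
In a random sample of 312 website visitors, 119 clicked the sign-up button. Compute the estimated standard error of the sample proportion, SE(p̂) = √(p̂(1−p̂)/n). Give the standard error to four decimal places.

p̂ = 119/312 = 0.38141.
p̂(1−p̂) = 0.38141·0.61859 = 0.235936.
Dividing by n and taking the root: √0.000756205 = 0.0275.

SE = 0.0275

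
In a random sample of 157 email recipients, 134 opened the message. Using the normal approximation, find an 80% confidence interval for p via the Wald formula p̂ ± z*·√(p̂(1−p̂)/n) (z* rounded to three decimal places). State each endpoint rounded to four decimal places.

(0.8173, 0.8897)

p̂ = 134/157 = 0.85350.
SE = √(p̂(1−p̂)/n) = √(0.125035/157) = 0.028221.
The 80% critical value is z* = 1.282.
Margin = 1.282·0.028221 = 0.03618.
CI: 0.85350 ± 0.03618 = (0.8173, 0.8897).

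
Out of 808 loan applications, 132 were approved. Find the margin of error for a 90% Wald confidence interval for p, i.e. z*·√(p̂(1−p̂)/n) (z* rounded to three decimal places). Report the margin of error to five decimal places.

Sample proportion p̂ = 132/808 = 0.16337.
SE = √(p̂(1−p̂)/n) = √(0.136678/808) = 0.013006.
The 90% critical value is z* = 1.645.
ME = 1.645·0.013006 = 0.02139.

ME = 0.02139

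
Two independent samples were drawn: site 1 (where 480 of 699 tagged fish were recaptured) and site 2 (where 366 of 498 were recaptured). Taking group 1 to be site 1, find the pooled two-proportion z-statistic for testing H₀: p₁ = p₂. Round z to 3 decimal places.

z = -1.807

Sample proportions: p̂₁ = 480/699 = 0.68670 and p̂₂ = 366/498 = 0.73494.
Pooled p̂ = (480+366)/(699+498) = 846/1197 = 0.70677.
SE = √[p̂(1−p̂)(1/n₁+1/n₂)] = √[0.70677·0.29323·(1/699+1/498)] ≈ 0.026696.
z = -0.04824/0.026696 = -1.807.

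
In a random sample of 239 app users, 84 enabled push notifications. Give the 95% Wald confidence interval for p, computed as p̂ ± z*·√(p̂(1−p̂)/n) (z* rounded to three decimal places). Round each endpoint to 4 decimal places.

Sample proportion p̂ = 84/239 = 0.35146.
SE(p̂) = √(0.35146·0.64854/239) = 0.030882.
The 95% critical value is z* = 1.960.
Margin = 1.960·0.030882 = 0.06053.
So the interval runs from 0.2909 to 0.4120.

(0.2909, 0.4120)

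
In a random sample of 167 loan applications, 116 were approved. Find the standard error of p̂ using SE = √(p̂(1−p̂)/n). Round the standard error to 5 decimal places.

SE = 0.03564

p̂ = 116/167 = 0.69461.
p̂(1−p̂) = 0.69461·0.30539 = 0.212127.
SE = √(0.212127/167) = 0.03564.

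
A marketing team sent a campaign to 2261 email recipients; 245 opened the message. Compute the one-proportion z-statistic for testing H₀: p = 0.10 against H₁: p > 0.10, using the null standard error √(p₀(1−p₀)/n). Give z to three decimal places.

p̂ = 245/2261 = 0.10836.
SE₀ = √(0.10·0.90/2261) = 0.006309.
z = (0.10836 − 0.10)/0.006309 = 0.00836/0.006309 = 1.325.

z = 1.325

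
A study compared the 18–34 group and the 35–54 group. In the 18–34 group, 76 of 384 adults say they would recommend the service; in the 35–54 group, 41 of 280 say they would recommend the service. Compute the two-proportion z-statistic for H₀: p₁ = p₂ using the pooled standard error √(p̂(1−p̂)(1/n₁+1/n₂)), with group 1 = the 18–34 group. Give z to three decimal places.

Sample proportions: p̂₁ = 76/384 = 0.19792 and p̂₂ = 41/280 = 0.14643.
Pooled p̂ = (76+41)/(384+280) = 117/664 = 0.17620.
Pooled SE = √[0.1451567·0.00617560] ≈ 0.029940.
z = (p̂₁ − p̂₂)/SE = (0.19792 − 0.14643)/0.029940 = 0.05149/0.029940 = 1.720.

z = 1.720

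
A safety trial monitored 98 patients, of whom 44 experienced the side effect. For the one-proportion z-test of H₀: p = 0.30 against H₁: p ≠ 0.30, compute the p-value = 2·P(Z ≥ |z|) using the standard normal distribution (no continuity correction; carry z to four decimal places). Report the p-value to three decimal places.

p-value = 0.001

With x = 44 successes in n = 98, p̂ = 0.44898.
Null standard error: √(0.30·0.70/98) = √0.002142857 = 0.046291.
z = (p̂ − p₀)/SE = (44/98 − 0.30)/0.046291 ≈ 3.2183.
From the standard normal, 2·P(Z ≥ |z|) = 0.001.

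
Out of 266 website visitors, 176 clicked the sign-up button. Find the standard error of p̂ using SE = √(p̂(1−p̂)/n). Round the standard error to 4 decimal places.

Sample proportion p̂ = 176/266 = 0.66165.
p̂(1−p̂) = 0.66165·0.33835 = 0.223869.
SE = √(0.223869/266) = √0.000841613 = 0.0290.

SE = 0.0290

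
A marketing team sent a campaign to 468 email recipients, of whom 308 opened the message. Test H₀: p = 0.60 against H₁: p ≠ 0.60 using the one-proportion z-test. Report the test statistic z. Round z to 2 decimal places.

The sample proportion is 308/468 = 0.65812.
Under H₀, SE = √(p₀(1−p₀)/n) = √(0.60·0.40/468) = √0.000512821 = 0.022646.
Test statistic: z = 0.05812/0.022646 = 2.57.

z = 2.57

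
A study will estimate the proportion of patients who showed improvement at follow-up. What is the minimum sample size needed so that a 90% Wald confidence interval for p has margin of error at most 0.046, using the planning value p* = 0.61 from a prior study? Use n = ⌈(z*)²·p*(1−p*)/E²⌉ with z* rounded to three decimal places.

n = 305

For 90% confidence, z* = 1.645.
p*(1−p*) = 0.61·0.39 = 0.2379.
Required n before rounding: 2.706025 × 0.2379 / 0.046² = 304.236.
⌈304.236⌉ = 305.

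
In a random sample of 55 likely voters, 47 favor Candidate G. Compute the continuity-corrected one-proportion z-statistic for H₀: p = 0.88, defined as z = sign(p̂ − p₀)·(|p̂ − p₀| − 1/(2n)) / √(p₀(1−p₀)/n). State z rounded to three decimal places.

z = -0.373

p̂ = 47/55 = 0.85455. p̂ − p₀ = -0.025455.
Continuity correction 1/(2n) = 1/110 = 0.009091.
Corrected numerator: |-0.025455| − 0.009091 = 0.016364.
Null standard error: √(0.88·0.12/55) = √0.001920000 = 0.043818.
z = (−)0.016364/0.043818 = -0.373.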